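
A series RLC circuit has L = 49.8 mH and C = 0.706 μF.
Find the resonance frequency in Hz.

Step 1 — Resonance condition Im(Z)=0 gives ω₀ = 1/√(LC).
Step 2 — ω₀ = 1/√(0.0498·7.06e-07) = 5333 rad/s.
Step 3 — f₀ = ω₀/(2π) = 848.8 Hz.

f₀ = 848.8 Hz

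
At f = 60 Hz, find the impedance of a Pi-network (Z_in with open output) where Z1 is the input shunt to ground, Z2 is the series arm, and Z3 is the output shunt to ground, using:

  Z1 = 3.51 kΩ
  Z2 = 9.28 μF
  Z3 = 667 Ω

Step 1 — Angular frequency: ω = 2π·f = 2π·60 = 377 rad/s.
Step 2 — Component impedances:
  Z1: Z = R = 3510 Ω
  Z2: Z = 1/(jωC) = -j/(ω·C) = 0 - j285.8 Ω
  Z3: Z = R = 667 Ω
Step 3 — With open output, the series arm Z2 and the output shunt Z3 appear in series to ground: Z2 + Z3 = 667 - j285.8 Ω.
Step 4 — Parallel with input shunt Z1: Z_in = Z1 || (Z2 + Z3) = 574.2 - j200.9 Ω = 608.4∠-19.3° Ω.

Z = 574.2 - j200.9 Ω = 608.4∠-19.3° Ω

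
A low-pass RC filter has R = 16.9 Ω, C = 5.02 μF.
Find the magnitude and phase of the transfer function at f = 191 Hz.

Step 1 — Angular frequency: ω = 2π·191 = 1200 rad/s.
Step 2 — Transfer function: H(jω) = 1/(1 + jωRC).
Step 3 — Denominator: 1 + jωRC = 1 + j·1200·16.9·5.02e-06 = 1 + j0.1018.
Step 4 — H = 0.9897 - j0.1008.
Step 5 — Magnitude: |H| = 0.9949 (-0.0 dB); phase: φ = -5.8°.

|H| = 0.9949 (-0.0 dB), φ = -5.8°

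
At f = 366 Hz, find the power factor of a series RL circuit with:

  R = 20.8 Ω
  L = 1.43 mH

Step 1 — Angular frequency: ω = 2π·f = 2π·366 = 2300 rad/s.
Step 2 — Component impedances:
  R: Z = R = 20.8 Ω
  L: Z = jωL = j·2300·0.00143 = 0 + j3.288 Ω
Step 3 — Series combination: Z_total = R + L = 20.8 + j3.288 Ω = 21.06∠9.0° Ω.
Step 4 — Power factor: PF = cos(φ) = Re(Z)/|Z| = 20.8/21.06 = 0.9877.
Step 5 — Type: Im(Z) = 3.288 ⇒ lagging (phase φ = 9.0°).

PF = 0.9877 (lagging, φ = 9.0°)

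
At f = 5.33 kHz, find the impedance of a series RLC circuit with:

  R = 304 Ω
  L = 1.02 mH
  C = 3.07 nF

Step 1 — Angular frequency: ω = 2π·f = 2π·5330 = 3.349e+04 rad/s.
Step 2 — Component impedances:
  R: Z = R = 304 Ω
  L: Z = jωL = j·3.349e+04·0.00102 = 0 + j34.16 Ω
  C: Z = 1/(jωC) = -j/(ω·C) = 0 - j9726 Ω
Step 3 — Series combination: Z_total = R + L + C = 304 - j9692 Ω = 9697∠-88.2° Ω.

Z = 304 - j9692 Ω = 9697∠-88.2° Ω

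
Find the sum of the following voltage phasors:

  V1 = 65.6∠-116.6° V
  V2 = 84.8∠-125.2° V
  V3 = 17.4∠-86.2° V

Step 1 — Convert each phasor to rectangular form:
  V1 = 65.6·(cos(-116.6°) + j·sin(-116.6°)) = -29.37 - j58.66 V
  V2 = 84.8·(cos(-125.2°) + j·sin(-125.2°)) = -48.88 - j69.29 V
  V3 = 17.4·(cos(-86.2°) + j·sin(-86.2°)) = 1.153 - j17.36 V
Step 2 — Sum components: V_total = -77.1 - j145.3 V.
Step 3 — Convert to polar: |V_total| = 164.5 V, ∠V_total = -118.0°.

V_total = 164.5∠-118.0° V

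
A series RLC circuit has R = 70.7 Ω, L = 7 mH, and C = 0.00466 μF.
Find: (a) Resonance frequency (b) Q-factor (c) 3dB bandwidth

Step 1 — Resonance condition Im(Z)=0 gives ω₀ = 1/√(LC).
Step 2 — ω₀ = 1/√(0.007·4.66e-09) = 1.751e+05 rad/s.
Step 3 — f₀ = ω₀/(2π) = 2.787e+04 Hz.
Step 4 — Series Q: Q = ω₀L/R = 1.751e+05·0.007/70.7 = 17.34.
Step 5 — 3dB bandwidth: Δω = ω₀/Q = 1.01e+04 rad/s; BW = Δω/(2π) = 1607 Hz.

(a) f₀ = 2.787e+04 Hz  (b) Q = 17.34  (c) BW = 1607 Hz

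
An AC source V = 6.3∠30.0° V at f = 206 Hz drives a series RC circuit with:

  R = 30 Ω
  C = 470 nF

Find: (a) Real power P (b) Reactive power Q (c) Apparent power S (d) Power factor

Step 1 — Angular frequency: ω = 2π·f = 2π·206 = 1294 rad/s.
Step 2 — Component impedances:
  R: Z = R = 30 Ω
  C: Z = 1/(jωC) = -j/(ω·C) = 0 - j1644 Ω
Step 3 — Series combination: Z_total = R + C = 30 - j1644 Ω = 1644∠-89.0° Ω.
Step 4 — Source phasor: V = 6.3∠30.0° V = 5.456 + j3.15 V.
Step 5 — Current: I = V / Z = -0.001855 + j0.003353 A = 0.003832∠119.0° A.
Step 6 — Complex power: S = V·I* = 0.0004405 - j0.02414 VA.
Step 7 — Real power: P = Re(S) = 0.0004405 W.
Step 8 — Reactive power: Q = Im(S) = -0.02414 VAR.
Step 9 — Apparent power: |S| = 0.02414 VA.
Step 10 — Power factor: PF = P/|S| = 0.01825 (leading).

(a) P = 0.0004405 W  (b) Q = -0.02414 VAR  (c) S = 0.02414 VA  (d) PF = 0.01825 (leading)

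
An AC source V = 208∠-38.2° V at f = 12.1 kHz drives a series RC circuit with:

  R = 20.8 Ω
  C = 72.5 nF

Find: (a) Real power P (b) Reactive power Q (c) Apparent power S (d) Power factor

Step 1 — Angular frequency: ω = 2π·f = 2π·1.21e+04 = 7.603e+04 rad/s.
Step 2 — Component impedances:
  R: Z = R = 20.8 Ω
  C: Z = 1/(jωC) = -j/(ω·C) = 0 - j181.4 Ω
Step 3 — Series combination: Z_total = R + C = 20.8 - j181.4 Ω = 182.6∠-83.5° Ω.
Step 4 — Source phasor: V = 208∠-38.2° V = 163.5 - j128.6 V.
Step 5 — Current: I = V / Z = 0.8017 + j0.8091 A = 1.139∠45.3° A.
Step 6 — Complex power: S = V·I* = 26.99 - j235.4 VA.
Step 7 — Real power: P = Re(S) = 26.99 W.
Step 8 — Reactive power: Q = Im(S) = -235.4 VAR.
Step 9 — Apparent power: |S| = 236.9 VA.
Step 10 — Power factor: PF = P/|S| = 0.1139 (leading).

(a) P = 26.99 W  (b) Q = -235.4 VAR  (c) S = 236.9 VA  (d) PF = 0.1139 (leading)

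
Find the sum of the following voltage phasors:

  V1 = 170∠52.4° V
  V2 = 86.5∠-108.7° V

Step 1 — Convert each phasor to rectangular form:
  V1 = 170·(cos(52.4°) + j·sin(52.4°)) = 103.7 + j134.7 V
  V2 = 86.5·(cos(-108.7°) + j·sin(-108.7°)) = -27.73 - j81.93 V
Step 2 — Sum components: V_total = 75.99 + j52.76 V.
Step 3 — Convert to polar: |V_total| = 92.51 V, ∠V_total = 34.8°.

V_total = 92.51∠34.8° V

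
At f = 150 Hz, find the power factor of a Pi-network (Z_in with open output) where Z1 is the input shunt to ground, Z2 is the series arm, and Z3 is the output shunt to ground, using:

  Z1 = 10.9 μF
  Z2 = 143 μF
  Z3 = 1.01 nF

Step 1 — Angular frequency: ω = 2π·f = 2π·150 = 942.5 rad/s.
Step 2 — Component impedances:
  Z1: Z = 1/(jωC) = -j/(ω·C) = 0 - j97.34 Ω
  Z2: Z = 1/(jωC) = -j/(ω·C) = 0 - j7.42 Ω
  Z3: Z = 1/(jωC) = -j/(ω·C) = 0 - j1.051e+06 Ω
Step 3 — With open output, the series arm Z2 and the output shunt Z3 appear in series to ground: Z2 + Z3 = 0 - j1.051e+06 Ω.
Step 4 — Parallel with input shunt Z1: Z_in = Z1 || (Z2 + Z3) = 0 - j97.33 Ω = 97.33∠-90.0° Ω.
Step 5 — Power factor: PF = cos(φ) = Re(Z)/|Z| = 0/97.33 = 0.
Step 6 — Type: Im(Z) = -97.33 ⇒ leading (phase φ = -90.0°).

PF = 0 (leading, φ = -90.0°)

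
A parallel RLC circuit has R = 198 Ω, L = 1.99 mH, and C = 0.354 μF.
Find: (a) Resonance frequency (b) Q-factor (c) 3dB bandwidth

Step 1 — Resonance: ω₀ = 1/√(LC) = 1/√(0.00199·3.54e-07) = 3.768e+04 rad/s.
Step 2 — f₀ = ω₀/(2π) = 5996 Hz.
Step 3 — Parallel Q: Q = R/(ω₀L) = 198/(3.768e+04·0.00199) = 2.641.
Step 4 — Bandwidth: Δω = ω₀/Q = 1.427e+04 rad/s; BW = Δω/(2π) = 2271 Hz.

(a) f₀ = 5996 Hz  (b) Q = 2.641  (c) BW = 2271 Hz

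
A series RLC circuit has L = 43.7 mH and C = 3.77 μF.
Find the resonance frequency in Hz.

Step 1 — Resonance condition Im(Z)=0 gives ω₀ = 1/√(LC).
Step 2 — ω₀ = 1/√(0.0437·3.77e-06) = 2464 rad/s.
Step 3 — f₀ = ω₀/(2π) = 392.1 Hz.

f₀ = 392.1 Hz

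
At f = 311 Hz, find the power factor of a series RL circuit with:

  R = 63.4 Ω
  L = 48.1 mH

Step 1 — Angular frequency: ω = 2π·f = 2π·311 = 1954 rad/s.
Step 2 — Component impedances:
  R: Z = R = 63.4 Ω
  L: Z = jωL = j·1954·0.0481 = 0 + j93.99 Ω
Step 3 — Series combination: Z_total = R + L = 63.4 + j93.99 Ω = 113.4∠56.0° Ω.
Step 4 — Power factor: PF = cos(φ) = Re(Z)/|Z| = 63.4/113.37 = 0.5592.
Step 5 — Type: Im(Z) = 93.99 ⇒ lagging (phase φ = 56.0°).

PF = 0.5592 (lagging, φ = 56.0°)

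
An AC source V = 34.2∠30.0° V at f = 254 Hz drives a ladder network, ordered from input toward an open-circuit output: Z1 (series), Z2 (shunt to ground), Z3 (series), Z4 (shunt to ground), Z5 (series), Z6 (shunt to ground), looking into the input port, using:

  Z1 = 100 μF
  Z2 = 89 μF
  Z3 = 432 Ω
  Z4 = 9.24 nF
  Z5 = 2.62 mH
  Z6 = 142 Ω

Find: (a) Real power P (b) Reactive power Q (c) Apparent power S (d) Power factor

Step 1 — Angular frequency: ω = 2π·f = 2π·254 = 1596 rad/s.
Step 2 — Component impedances:
  Z1: Z = 1/(jωC) = -j/(ω·C) = 0 - j6.266 Ω
  Z2: Z = 1/(jωC) = -j/(ω·C) = 0 - j7.04 Ω
  Z3: Z = R = 432 Ω
  Z4: Z = 1/(jωC) = -j/(ω·C) = 0 - j6.781e+04 Ω
  Z5: Z = jωL = j·1596·0.00262 = 0 + j4.181 Ω
  Z6: Z = R = 142 Ω
Step 3 — Ladder network (open output): work backward from the far end, alternating series and parallel combinations. Z_in = 0.08635 - j13.31 Ω = 13.31∠-89.6° Ω.
Step 4 — Source phasor: V = 34.2∠30.0° V = 29.62 + j17.1 V.
Step 5 — Current: I = V / Z = -1.271 + j2.234 A = 2.57∠119.6° A.
Step 6 — Complex power: S = V·I* = 0.5704 - j87.9 VA.
Step 7 — Real power: P = Re(S) = 0.5704 W.
Step 8 — Reactive power: Q = Im(S) = -87.9 VAR.
Step 9 — Apparent power: |S| = 87.9 VA.
Step 10 — Power factor: PF = P/|S| = 0.006489 (leading).

(a) P = 0.5704 W  (b) Q = -87.9 VAR  (c) S = 87.9 VA  (d) PF = 0.006489 (leading)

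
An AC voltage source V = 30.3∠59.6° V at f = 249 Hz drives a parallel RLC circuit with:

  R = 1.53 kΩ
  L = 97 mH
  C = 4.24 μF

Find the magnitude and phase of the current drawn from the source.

Step 1 — Angular frequency: ω = 2π·f = 2π·249 = 1565 rad/s.
Step 2 — Component impedances:
  R: Z = R = 1530 Ω
  L: Z = jωL = j·1565·0.097 = 0 + j151.8 Ω
  C: Z = 1/(jωC) = -j/(ω·C) = 0 - j150.7 Ω
Step 3 — Parallel combination: 1/Z_total = 1/R + 1/L + 1/C; Z_total = 1523 - j102.7 Ω = 1527∠-3.9° Ω.
Step 4 — Source phasor: V = 30.3∠59.6° V = 15.33 + j26.13 V.
Step 5 — Ohm's law: I = V / Z_total = (15.33 + j26.13) / (1523 - j102.7) = 0.008869 + j0.01776 A.
Step 6 — Convert to polar: |I| = 0.01985 A, ∠I = 63.5°.

I = 0.01985∠63.5° A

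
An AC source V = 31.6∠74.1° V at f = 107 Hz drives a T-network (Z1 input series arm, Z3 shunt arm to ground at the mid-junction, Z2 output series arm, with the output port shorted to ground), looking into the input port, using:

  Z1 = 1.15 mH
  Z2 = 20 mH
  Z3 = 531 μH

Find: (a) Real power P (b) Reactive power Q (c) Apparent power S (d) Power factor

Step 1 — Angular frequency: ω = 2π·f = 2π·107 = 672.3 rad/s.
Step 2 — Component impedances:
  Z1: Z = jωL = j·672.3·0.00115 = 0 + j0.7731 Ω
  Z2: Z = jωL = j·672.3·0.02 = 0 + j13.45 Ω
  Z3: Z = jωL = j·672.3·0.000531 = 0 + j0.357 Ω
Step 3 — With the output port shorted to ground, the output series arm Z2 runs from the junction to ground; the shunt arm Z3 also runs from the junction to ground. They appear in parallel: Z3 || Z2 = 0 + j0.3478 Ω.
Step 4 — Series with input arm Z1: Z_in = Z1 + (Z3 || Z2) = 0 + j1.121 Ω = 1.121∠90.0° Ω.
Step 5 — Source phasor: V = 31.6∠74.1° V = 8.657 + j30.39 V.
Step 6 — Current: I = V / Z = 27.11 - j7.723 A = 28.19∠-15.9° A.
Step 7 — Complex power: S = V·I* = 0 + j890.9 VA.
Step 8 — Real power: P = Re(S) = 0 W.
Step 9 — Reactive power: Q = Im(S) = 890.9 VAR.
Step 10 — Apparent power: |S| = 890.9 VA.
Step 11 — Power factor: PF = P/|S| = 0 (lagging).

(a) P = 0 W  (b) Q = 890.9 VAR  (c) S = 890.9 VA  (d) PF = 0 (lagging)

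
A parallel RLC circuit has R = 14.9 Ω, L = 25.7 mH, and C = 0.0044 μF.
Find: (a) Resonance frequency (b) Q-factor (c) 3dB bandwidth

Step 1 — Resonance: ω₀ = 1/√(LC) = 1/√(0.0257·4.4e-09) = 9.404e+04 rad/s.
Step 2 — f₀ = ω₀/(2π) = 1.497e+04 Hz.
Step 3 — Parallel Q: Q = R/(ω₀L) = 14.9/(9.404e+04·0.0257) = 0.006165.
Step 4 — Bandwidth: Δω = ω₀/Q = 1.525e+07 rad/s; BW = Δω/(2π) = 2.428e+06 Hz.

(a) f₀ = 1.497e+04 Hz  (b) Q = 0.006165  (c) BW = 2.428e+06 Hz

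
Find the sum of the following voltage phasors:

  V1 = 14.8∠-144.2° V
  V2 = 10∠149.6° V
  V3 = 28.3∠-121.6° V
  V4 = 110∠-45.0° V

Step 1 — Convert each phasor to rectangular form:
  V1 = 14.8·(cos(-144.2°) + j·sin(-144.2°)) = -12 - j8.657 V
  V2 = 10·(cos(149.6°) + j·sin(149.6°)) = -8.625 + j5.06 V
  V3 = 28.3·(cos(-121.6°) + j·sin(-121.6°)) = -14.83 - j24.1 V
  V4 = 110·(cos(-45.0°) + j·sin(-45.0°)) = 77.78 - j77.78 V
Step 2 — Sum components: V_total = 42.32 - j105.5 V.
Step 3 — Convert to polar: |V_total| = 113.7 V, ∠V_total = -68.1°.

V_total = 113.7∠-68.1° V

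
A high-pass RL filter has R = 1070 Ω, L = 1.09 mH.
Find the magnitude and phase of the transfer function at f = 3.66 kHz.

Step 1 — Angular frequency: ω = 2π·3660 = 2.3e+04 rad/s.
Step 2 — Transfer function: H(jω) = jωL/(R + jωL).
Step 3 — Numerator jωL = j·25.07; denominator R + jωL = 1070 + j25.07.
Step 4 — H = 0.0005485 + j0.02341.
Step 5 — Magnitude: |H| = 0.02342 (-32.6 dB); phase: φ = 88.7°.

|H| = 0.02342 (-32.6 dB), φ = 88.7°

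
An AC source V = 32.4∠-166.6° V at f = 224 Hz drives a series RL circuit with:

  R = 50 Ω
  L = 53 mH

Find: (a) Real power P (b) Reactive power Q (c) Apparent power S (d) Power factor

Step 1 — Angular frequency: ω = 2π·f = 2π·224 = 1407 rad/s.
Step 2 — Component impedances:
  R: Z = R = 50 Ω
  L: Z = jωL = j·1407·0.053 = 0 + j74.59 Ω
Step 3 — Series combination: Z_total = R + L = 50 + j74.59 Ω = 89.8∠56.2° Ω.
Step 4 — Source phasor: V = 32.4∠-166.6° V = -31.52 - j7.509 V.
Step 5 — Current: I = V / Z = -0.2649 + j0.245 A = 0.3608∠137.2° A.
Step 6 — Complex power: S = V·I* = 6.509 + j9.71 VA.
Step 7 — Real power: P = Re(S) = 6.509 W.
Step 8 — Reactive power: Q = Im(S) = 9.71 VAR.
Step 9 — Apparent power: |S| = 11.69 VA.
Step 10 — Power factor: PF = P/|S| = 0.5568 (lagging).

(a) P = 6.509 W  (b) Q = 9.71 VAR  (c) S = 11.69 VA  (d) PF = 0.5568 (lagging)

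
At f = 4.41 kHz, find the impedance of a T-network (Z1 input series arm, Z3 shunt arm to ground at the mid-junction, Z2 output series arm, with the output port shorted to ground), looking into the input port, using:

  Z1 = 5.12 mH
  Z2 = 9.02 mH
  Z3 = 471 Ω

Step 1 — Angular frequency: ω = 2π·f = 2π·4410 = 2.771e+04 rad/s.
Step 2 — Component impedances:
  Z1: Z = jωL = j·2.771e+04·0.00512 = 0 + j141.9 Ω
  Z2: Z = jωL = j·2.771e+04·0.00902 = 0 + j249.9 Ω
  Z3: Z = R = 471 Ω
Step 3 — With the output port shorted to ground, the output series arm Z2 runs from the junction to ground; the shunt arm Z3 also runs from the junction to ground. They appear in parallel: Z3 || Z2 = 103.5 + j195 Ω.
Step 4 — Series with input arm Z1: Z_in = Z1 + (Z3 || Z2) = 103.5 + j336.9 Ω = 352.4∠72.9° Ω.

Z = 103.5 + j336.9 Ω = 352.4∠72.9° Ω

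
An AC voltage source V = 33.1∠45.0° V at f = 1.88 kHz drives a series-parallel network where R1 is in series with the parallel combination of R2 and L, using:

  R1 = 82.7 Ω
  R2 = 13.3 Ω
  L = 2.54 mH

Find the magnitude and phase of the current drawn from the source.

Step 1 — Angular frequency: ω = 2π·f = 2π·1880 = 1.181e+04 rad/s.
Step 2 — Component impedances:
  R1: Z = R = 82.7 Ω
  R2: Z = R = 13.3 Ω
  L: Z = jωL = j·1.181e+04·0.00254 = 0 + j30 Ω
Step 3 — Parallel branch: R2 || L = 1/(1/R2 + 1/L) = 11.12 + j4.927 Ω.
Step 4 — Series with R1: Z_total = R1 + (R2 || L) = 93.82 + j4.927 Ω = 93.95∠3.0° Ω.
Step 5 — Source phasor: V = 33.1∠45.0° V = 23.41 + j23.41 V.
Step 6 — Ohm's law: I = V / Z_total = (23.41 + j23.41) / (93.82 + j4.927) = 0.2619 + j0.2357 A.
Step 7 — Convert to polar: |I| = 0.3523 A, ∠I = 42.0°.

I = 0.3523∠42.0° A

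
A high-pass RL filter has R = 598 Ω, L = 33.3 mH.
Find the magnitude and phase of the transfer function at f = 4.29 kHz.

Step 1 — Angular frequency: ω = 2π·4290 = 2.695e+04 rad/s.
Step 2 — Transfer function: H(jω) = jωL/(R + jωL).
Step 3 — Numerator jωL = j·897.6; denominator R + jωL = 598 + j897.6.
Step 4 — H = 0.6926 + j0.4614.
Step 5 — Magnitude: |H| = 0.8322 (-1.6 dB); phase: φ = 33.7°.

|H| = 0.8322 (-1.6 dB), φ = 33.7°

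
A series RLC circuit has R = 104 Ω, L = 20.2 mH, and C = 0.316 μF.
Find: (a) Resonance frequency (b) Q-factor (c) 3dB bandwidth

Step 1 — Resonance condition Im(Z)=0 gives ω₀ = 1/√(LC).
Step 2 — ω₀ = 1/√(0.0202·3.16e-07) = 1.252e+04 rad/s.
Step 3 — f₀ = ω₀/(2π) = 1992 Hz.
Step 4 — Series Q: Q = ω₀L/R = 1.252e+04·0.0202/104 = 2.431.
Step 5 — 3dB bandwidth: Δω = ω₀/Q = 5149 rad/s; BW = Δω/(2π) = 819.4 Hz.

(a) f₀ = 1992 Hz  (b) Q = 2.431  (c) BW = 819.4 Hz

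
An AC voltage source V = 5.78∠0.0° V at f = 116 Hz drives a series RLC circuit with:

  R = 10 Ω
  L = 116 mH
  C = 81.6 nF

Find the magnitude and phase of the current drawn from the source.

Step 1 — Angular frequency: ω = 2π·f = 2π·116 = 728.8 rad/s.
Step 2 — Component impedances:
  R: Z = R = 10 Ω
  L: Z = jωL = j·728.8·0.116 = 0 + j84.55 Ω
  C: Z = 1/(jωC) = -j/(ω·C) = 0 - j1.681e+04 Ω
Step 3 — Series combination: Z_total = R + L + C = 10 - j1.673e+04 Ω = 1.673e+04∠-90.0° Ω.
Step 4 — Source phasor: V = 5.78∠0.0° V = 5.78 V.
Step 5 — Ohm's law: I = V / Z_total = (5.78) / (10 - j1.673e+04) = 2.065e-07 + j0.0003455 A.
Step 6 — Convert to polar: |I| = 0.0003455 A, ∠I = 90.0°.

I = 0.0003455∠90.0° A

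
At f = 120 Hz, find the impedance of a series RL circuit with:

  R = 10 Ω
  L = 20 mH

Step 1 — Angular frequency: ω = 2π·f = 2π·120 = 754 rad/s.
Step 2 — Component impedances:
  R: Z = R = 10 Ω
  L: Z = jωL = j·754·0.02 = 0 + j15.08 Ω
Step 3 — Series combination: Z_total = R + L = 10 + j15.08 Ω = 18.09∠56.4° Ω.

Z = 10 + j15.08 Ω = 18.09∠56.4° Ω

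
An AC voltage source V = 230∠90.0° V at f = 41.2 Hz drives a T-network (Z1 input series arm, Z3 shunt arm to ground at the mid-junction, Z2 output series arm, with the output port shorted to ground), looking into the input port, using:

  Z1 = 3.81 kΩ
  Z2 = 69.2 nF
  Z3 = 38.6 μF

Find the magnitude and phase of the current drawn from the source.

Step 1 — Angular frequency: ω = 2π·f = 2π·41.2 = 258.9 rad/s.
Step 2 — Component impedances:
  Z1: Z = R = 3810 Ω
  Z2: Z = 1/(jωC) = -j/(ω·C) = 0 - j5.582e+04 Ω
  Z3: Z = 1/(jωC) = -j/(ω·C) = 0 - j100.1 Ω
Step 3 — With the output port shorted to ground, the output series arm Z2 runs from the junction to ground; the shunt arm Z3 also runs from the junction to ground. They appear in parallel: Z3 || Z2 = 0 - j99.9 Ω.
Step 4 — Series with input arm Z1: Z_in = Z1 + (Z3 || Z2) = 3810 - j99.9 Ω = 3811∠-1.5° Ω.
Step 5 — Source phasor: V = 230∠90.0° V = 0 + j230 V.
Step 6 — Ohm's law: I = V / Z_total = (0 + j230) / (3810 - j99.9) = -0.001582 + j0.06033 A.
Step 7 — Convert to polar: |I| = 0.06035 A, ∠I = 91.5°.

I = 0.06035∠91.5° A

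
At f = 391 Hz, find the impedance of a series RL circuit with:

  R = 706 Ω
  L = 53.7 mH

Step 1 — Angular frequency: ω = 2π·f = 2π·391 = 2457 rad/s.
Step 2 — Component impedances:
  R: Z = R = 706 Ω
  L: Z = jωL = j·2457·0.0537 = 0 + j131.9 Ω
Step 3 — Series combination: Z_total = R + L = 706 + j131.9 Ω = 718.2∠10.6° Ω.

Z = 706 + j131.9 Ω = 718.2∠10.6° Ω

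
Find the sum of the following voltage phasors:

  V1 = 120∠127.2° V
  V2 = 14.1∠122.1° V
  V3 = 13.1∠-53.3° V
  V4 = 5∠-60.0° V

Step 1 — Convert each phasor to rectangular form:
  V1 = 120·(cos(127.2°) + j·sin(127.2°)) = -72.55 + j95.58 V
  V2 = 14.1·(cos(122.1°) + j·sin(122.1°)) = -7.493 + j11.94 V
  V3 = 13.1·(cos(-53.3°) + j·sin(-53.3°)) = 7.829 - j10.5 V
  V4 = 5·(cos(-60.0°) + j·sin(-60.0°)) = 2.5 - j4.33 V
Step 2 — Sum components: V_total = -69.72 + j92.69 V.
Step 3 — Convert to polar: |V_total| = 116 V, ∠V_total = 126.9°.

V_total = 116∠126.9° V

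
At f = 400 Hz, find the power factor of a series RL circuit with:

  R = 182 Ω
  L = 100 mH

Step 1 — Angular frequency: ω = 2π·f = 2π·400 = 2513 rad/s.
Step 2 — Component impedances:
  R: Z = R = 182 Ω
  L: Z = jωL = j·2513·0.1 = 0 + j251.3 Ω
Step 3 — Series combination: Z_total = R + L = 182 + j251.3 Ω = 310.3∠54.1° Ω.
Step 4 — Power factor: PF = cos(φ) = Re(Z)/|Z| = 182/310.3 = 0.5865.
Step 5 — Type: Im(Z) = 251.3 ⇒ lagging (phase φ = 54.1°).

PF = 0.5865 (lagging, φ = 54.1°)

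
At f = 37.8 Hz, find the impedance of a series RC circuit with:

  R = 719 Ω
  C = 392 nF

Step 1 — Angular frequency: ω = 2π·f = 2π·37.8 = 237.5 rad/s.
Step 2 — Component impedances:
  R: Z = R = 719 Ω
  C: Z = 1/(jωC) = -j/(ω·C) = 0 - j1.074e+04 Ω
Step 3 — Series combination: Z_total = R + C = 719 - j1.074e+04 Ω = 1.076e+04∠-86.2° Ω.

Z = 719 - j1.074e+04 Ω = 1.076e+04∠-86.2° Ω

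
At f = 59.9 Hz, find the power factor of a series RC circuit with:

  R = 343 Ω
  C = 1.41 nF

Step 1 — Angular frequency: ω = 2π·f = 2π·59.9 = 376.4 rad/s.
Step 2 — Component impedances:
  R: Z = R = 343 Ω
  C: Z = 1/(jωC) = -j/(ω·C) = 0 - j1.884e+06 Ω
Step 3 — Series combination: Z_total = R + C = 343 - j1.884e+06 Ω = 1.884e+06∠-90.0° Ω.
Step 4 — Power factor: PF = cos(φ) = Re(Z)/|Z| = 343/1.8844e+06 = 0.000182.
Step 5 — Type: Im(Z) = -1.884e+06 ⇒ leading (phase φ = -90.0°).

PF = 0.000182 (leading, φ = -90.0°)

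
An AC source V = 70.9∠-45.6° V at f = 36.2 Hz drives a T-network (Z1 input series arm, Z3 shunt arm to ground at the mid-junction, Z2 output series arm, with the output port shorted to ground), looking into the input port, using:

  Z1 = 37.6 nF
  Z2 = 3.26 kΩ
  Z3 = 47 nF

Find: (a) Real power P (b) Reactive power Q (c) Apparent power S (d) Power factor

Step 1 — Angular frequency: ω = 2π·f = 2π·36.2 = 227.5 rad/s.
Step 2 — Component impedances:
  Z1: Z = 1/(jωC) = -j/(ω·C) = 0 - j1.169e+05 Ω
  Z2: Z = R = 3260 Ω
  Z3: Z = 1/(jωC) = -j/(ω·C) = 0 - j9.354e+04 Ω
Step 3 — With the output port shorted to ground, the output series arm Z2 runs from the junction to ground; the shunt arm Z3 also runs from the junction to ground. They appear in parallel: Z3 || Z2 = 3256 - j113.5 Ω.
Step 4 — Series with input arm Z1: Z_in = Z1 + (Z3 || Z2) = 3256 - j1.17e+05 Ω = 1.171e+05∠-88.4° Ω.
Step 5 — Source phasor: V = 70.9∠-45.6° V = 49.61 - j50.66 V.
Step 6 — Current: I = V / Z = 0.0004442 + j0.0004115 A = 0.0006055∠42.8° A.
Step 7 — Complex power: S = V·I* = 0.001194 - j0.04292 VA.
Step 8 — Real power: P = Re(S) = 0.001194 W.
Step 9 — Reactive power: Q = Im(S) = -0.04292 VAR.
Step 10 — Apparent power: |S| = 0.04293 VA.
Step 11 — Power factor: PF = P/|S| = 0.02781 (leading).

(a) P = 0.001194 W  (b) Q = -0.04292 VAR  (c) S = 0.04293 VA  (d) PF = 0.02781 (leading)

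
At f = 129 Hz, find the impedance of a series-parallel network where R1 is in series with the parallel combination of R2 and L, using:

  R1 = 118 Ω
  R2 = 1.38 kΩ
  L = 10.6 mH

Step 1 — Angular frequency: ω = 2π·f = 2π·129 = 810.5 rad/s.
Step 2 — Component impedances:
  R1: Z = R = 118 Ω
  R2: Z = R = 1380 Ω
  L: Z = jωL = j·810.5·0.0106 = 0 + j8.592 Ω
Step 3 — Parallel branch: R2 || L = 1/(1/R2 + 1/L) = 0.05349 + j8.591 Ω.
Step 4 — Series with R1: Z_total = R1 + (R2 || L) = 118.1 + j8.591 Ω = 118.4∠4.2° Ω.

Z = 118.1 + j8.591 Ω = 118.4∠4.2° Ω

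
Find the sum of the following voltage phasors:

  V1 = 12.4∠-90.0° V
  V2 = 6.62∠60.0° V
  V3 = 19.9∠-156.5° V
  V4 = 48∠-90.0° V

Step 1 — Convert each phasor to rectangular form:
  V1 = 12.4·(cos(-90.0°) + j·sin(-90.0°)) = 0 - j12.4 V
  V2 = 6.62·(cos(60.0°) + j·sin(60.0°)) = 3.31 + j5.733 V
  V3 = 19.9·(cos(-156.5°) + j·sin(-156.5°)) = -18.25 - j7.935 V
  V4 = 48·(cos(-90.0°) + j·sin(-90.0°)) = 0 - j48 V
Step 2 — Sum components: V_total = -14.94 - j62.6 V.
Step 3 — Convert to polar: |V_total| = 64.36 V, ∠V_total = -103.4°.

V_total = 64.36∠-103.4° V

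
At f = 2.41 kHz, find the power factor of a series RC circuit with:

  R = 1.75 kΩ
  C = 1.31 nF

Step 1 — Angular frequency: ω = 2π·f = 2π·2410 = 1.514e+04 rad/s.
Step 2 — Component impedances:
  R: Z = R = 1750 Ω
  C: Z = 1/(jωC) = -j/(ω·C) = 0 - j5.041e+04 Ω
Step 3 — Series combination: Z_total = R + C = 1750 - j5.041e+04 Ω = 5.044e+04∠-88.0° Ω.
Step 4 — Power factor: PF = cos(φ) = Re(Z)/|Z| = 1750/5.044e+04 = 0.03469.
Step 5 — Type: Im(Z) = -5.041e+04 ⇒ leading (phase φ = -88.0°).

PF = 0.03469 (leading, φ = -88.0°)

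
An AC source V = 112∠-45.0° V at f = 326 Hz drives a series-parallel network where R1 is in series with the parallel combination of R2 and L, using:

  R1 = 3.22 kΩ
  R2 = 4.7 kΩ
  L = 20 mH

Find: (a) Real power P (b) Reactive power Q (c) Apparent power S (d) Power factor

Step 1 — Angular frequency: ω = 2π·f = 2π·326 = 2048 rad/s.
Step 2 — Component impedances:
  R1: Z = R = 3220 Ω
  R2: Z = R = 4700 Ω
  L: Z = jωL = j·2048·0.02 = 0 + j40.97 Ω
Step 3 — Parallel branch: R2 || L = 1/(1/R2 + 1/L) = 0.357 + j40.96 Ω.
Step 4 — Series with R1: Z_total = R1 + (R2 || L) = 3220 + j40.96 Ω = 3221∠0.7° Ω.
Step 5 — Source phasor: V = 112∠-45.0° V = 79.2 - j79.2 V.
Step 6 — Current: I = V / Z = 0.02428 - j0.0249 A = 0.03478∠-45.7° A.
Step 7 — Complex power: S = V·I* = 3.895 + j0.04954 VA.
Step 8 — Real power: P = Re(S) = 3.895 W.
Step 9 — Reactive power: Q = Im(S) = 0.04954 VAR.
Step 10 — Apparent power: |S| = 3.895 VA.
Step 11 — Power factor: PF = P/|S| = 0.9999 (lagging).

(a) P = 3.895 W  (b) Q = 0.04954 VAR  (c) S = 3.895 VA  (d) PF = 0.9999 (lagging)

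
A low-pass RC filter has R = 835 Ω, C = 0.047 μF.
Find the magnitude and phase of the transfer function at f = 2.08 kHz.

Step 1 — Angular frequency: ω = 2π·2080 = 1.307e+04 rad/s.
Step 2 — Transfer function: H(jω) = 1/(1 + jωRC).
Step 3 — Denominator: 1 + jωRC = 1 + j·1.307e+04·835·4.7e-08 = 1 + j0.5129.
Step 4 — H = 0.7917 - j0.4061.
Step 5 — Magnitude: |H| = 0.8898 (-1.0 dB); phase: φ = -27.2°.

|H| = 0.8898 (-1.0 dB), φ = -27.2°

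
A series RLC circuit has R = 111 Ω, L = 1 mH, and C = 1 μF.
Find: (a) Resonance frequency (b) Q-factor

Step 1 — Resonance condition Im(Z)=0 gives ω₀ = 1/√(LC).
Step 2 — ω₀ = 1/√(0.001·1e-06) = 3.162e+04 rad/s.
Step 3 — f₀ = ω₀/(2π) = 5033 Hz.
Step 4 — Series Q: Q = ω₀L/R = 3.162e+04·0.001/111 = 0.2849.

(a) f₀ = 5033 Hz  (b) Q = 0.2849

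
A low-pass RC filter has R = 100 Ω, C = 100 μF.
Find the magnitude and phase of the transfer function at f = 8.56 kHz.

Step 1 — Angular frequency: ω = 2π·8560 = 5.378e+04 rad/s.
Step 2 — Transfer function: H(jω) = 1/(1 + jωRC).
Step 3 — Denominator: 1 + jωRC = 1 + j·5.378e+04·100·0.0001 = 1 + j537.8.
Step 4 — H = 3.457e-06 - j0.001859.
Step 5 — Magnitude: |H| = 0.001859 (-54.6 dB); phase: φ = -89.9°.

|H| = 0.001859 (-54.6 dB), φ = -89.9°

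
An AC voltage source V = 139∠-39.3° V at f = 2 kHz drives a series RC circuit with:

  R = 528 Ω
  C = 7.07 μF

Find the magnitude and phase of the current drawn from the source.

Step 1 — Angular frequency: ω = 2π·f = 2π·2000 = 1.257e+04 rad/s.
Step 2 — Component impedances:
  R: Z = R = 528 Ω
  C: Z = 1/(jωC) = -j/(ω·C) = 0 - j11.26 Ω
Step 3 — Series combination: Z_total = R + C = 528 - j11.26 Ω = 528.1∠-1.2° Ω.
Step 4 — Source phasor: V = 139∠-39.3° V = 107.6 - j88.04 V.
Step 5 — Ohm's law: I = V / Z_total = (107.6 - j88.04) / (528 - j11.26) = 0.2072 - j0.1623 A.
Step 6 — Convert to polar: |I| = 0.2632 A, ∠I = -38.1°.

I = 0.2632∠-38.1° A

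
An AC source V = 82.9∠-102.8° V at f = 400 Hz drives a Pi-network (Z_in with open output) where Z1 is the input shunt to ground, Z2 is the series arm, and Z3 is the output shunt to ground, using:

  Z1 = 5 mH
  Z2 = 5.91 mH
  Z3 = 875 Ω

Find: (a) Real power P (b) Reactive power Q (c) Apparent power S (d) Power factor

Step 1 — Angular frequency: ω = 2π·f = 2π·400 = 2513 rad/s.
Step 2 — Component impedances:
  Z1: Z = jωL = j·2513·0.005 = 0 + j12.57 Ω
  Z2: Z = jωL = j·2513·0.00591 = 0 + j14.85 Ω
  Z3: Z = R = 875 Ω
Step 3 — With open output, the series arm Z2 and the output shunt Z3 appear in series to ground: Z2 + Z3 = 875 + j14.85 Ω.
Step 4 — Parallel with input shunt Z1: Z_in = Z1 || (Z2 + Z3) = 0.1803 + j12.56 Ω = 12.56∠89.2° Ω.
Step 5 — Source phasor: V = 82.9∠-102.8° V = -18.37 - j80.84 V.
Step 6 — Current: I = V / Z = -6.456 + j1.37 A = 6.599∠168.0° A.
Step 7 — Complex power: S = V·I* = 7.852 + j547 VA.
Step 8 — Real power: P = Re(S) = 7.852 W.
Step 9 — Reactive power: Q = Im(S) = 547 VAR.
Step 10 — Apparent power: |S| = 547.1 VA.
Step 11 — Power factor: PF = P/|S| = 0.01435 (lagging).

(a) P = 7.852 W  (b) Q = 547 VAR  (c) S = 547.1 VA  (d) PF = 0.01435 (lagging)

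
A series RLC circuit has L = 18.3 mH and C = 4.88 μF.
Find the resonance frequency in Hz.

Step 1 — Resonance condition Im(Z)=0 gives ω₀ = 1/√(LC).
Step 2 — ω₀ = 1/√(0.0183·4.88e-06) = 3346 rad/s.
Step 3 — f₀ = ω₀/(2π) = 532.6 Hz.

f₀ = 532.6 Hz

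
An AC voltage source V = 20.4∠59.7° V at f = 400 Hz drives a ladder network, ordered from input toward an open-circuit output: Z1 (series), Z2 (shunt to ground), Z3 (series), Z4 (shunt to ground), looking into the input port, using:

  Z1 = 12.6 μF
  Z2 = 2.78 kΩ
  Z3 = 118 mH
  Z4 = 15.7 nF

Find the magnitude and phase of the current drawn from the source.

Step 1 — Angular frequency: ω = 2π·f = 2π·400 = 2513 rad/s.
Step 2 — Component impedances:
  Z1: Z = 1/(jωC) = -j/(ω·C) = 0 - j31.58 Ω
  Z2: Z = R = 2780 Ω
  Z3: Z = jωL = j·2513·0.118 = 0 + j296.6 Ω
  Z4: Z = 1/(jωC) = -j/(ω·C) = 0 - j2.534e+04 Ω
Step 3 — Ladder network (open output): work backward from the far end, alternating series and parallel combinations. Z_in = 2746 - j336.4 Ω = 2767∠-7.0° Ω.
Step 4 — Source phasor: V = 20.4∠59.7° V = 10.29 + j17.61 V.
Step 5 — Ohm's law: I = V / Z_total = (10.29 + j17.61) / (2746 - j336.4) = 0.002918 + j0.006771 A.
Step 6 — Convert to polar: |I| = 0.007373 A, ∠I = 66.7°.

I = 0.007373∠66.7° A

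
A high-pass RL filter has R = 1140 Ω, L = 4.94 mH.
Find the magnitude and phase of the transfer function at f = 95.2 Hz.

Step 1 — Angular frequency: ω = 2π·95.2 = 598.2 rad/s.
Step 2 — Transfer function: H(jω) = jωL/(R + jωL).
Step 3 — Numerator jωL = j·2.955; denominator R + jωL = 1140 + j2.955.
Step 4 — H = 6.719e-06 + j0.002592.
Step 5 — Magnitude: |H| = 0.002592 (-51.7 dB); phase: φ = 89.9°.

|H| = 0.002592 (-51.7 dB), φ = 89.9°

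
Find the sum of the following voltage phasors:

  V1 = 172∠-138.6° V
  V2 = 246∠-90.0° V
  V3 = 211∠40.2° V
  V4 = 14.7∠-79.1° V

Step 1 — Convert each phasor to rectangular form:
  V1 = 172·(cos(-138.6°) + j·sin(-138.6°)) = -129 - j113.7 V
  V2 = 246·(cos(-90.0°) + j·sin(-90.0°)) = 0 - j246 V
  V3 = 211·(cos(40.2°) + j·sin(40.2°)) = 161.2 + j136.2 V
  V4 = 14.7·(cos(-79.1°) + j·sin(-79.1°)) = 2.78 - j14.43 V
Step 2 — Sum components: V_total = 34.92 - j238 V.
Step 3 — Convert to polar: |V_total| = 240.5 V, ∠V_total = -81.7°.

V_total = 240.5∠-81.7° V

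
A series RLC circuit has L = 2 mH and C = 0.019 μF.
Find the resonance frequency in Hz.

Step 1 — Resonance condition Im(Z)=0 gives ω₀ = 1/√(LC).
Step 2 — ω₀ = 1/√(0.002·1.9e-08) = 1.622e+05 rad/s.
Step 3 — f₀ = ω₀/(2π) = 2.582e+04 Hz.

f₀ = 2.582e+04 Hz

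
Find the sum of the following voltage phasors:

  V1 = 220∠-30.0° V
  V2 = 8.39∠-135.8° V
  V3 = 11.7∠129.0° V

Step 1 — Convert each phasor to rectangular form:
  V1 = 220·(cos(-30.0°) + j·sin(-30.0°)) = 190.5 - j110 V
  V2 = 8.39·(cos(-135.8°) + j·sin(-135.8°)) = -6.015 - j5.849 V
  V3 = 11.7·(cos(129.0°) + j·sin(129.0°)) = -7.363 + j9.093 V
Step 2 — Sum components: V_total = 177.1 - j106.8 V.
Step 3 — Convert to polar: |V_total| = 206.8 V, ∠V_total = -31.1°.

V_total = 206.8∠-31.1° V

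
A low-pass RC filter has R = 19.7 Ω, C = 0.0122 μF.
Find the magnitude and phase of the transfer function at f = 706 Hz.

Step 1 — Angular frequency: ω = 2π·706 = 4436 rad/s.
Step 2 — Transfer function: H(jω) = 1/(1 + jωRC).
Step 3 — Denominator: 1 + jωRC = 1 + j·4436·19.7·1.22e-08 = 1 + j0.001066.
Step 4 — H = 1 - j0.001066.
Step 5 — Magnitude: |H| = 1 (-0.0 dB); phase: φ = -0.1°.

|H| = 1 (-0.0 dB), φ = -0.1°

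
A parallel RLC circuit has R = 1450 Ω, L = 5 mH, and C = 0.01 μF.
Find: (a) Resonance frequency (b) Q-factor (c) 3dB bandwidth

Step 1 — Resonance: ω₀ = 1/√(LC) = 1/√(0.005·1e-08) = 1.414e+05 rad/s.
Step 2 — f₀ = ω₀/(2π) = 2.251e+04 Hz.
Step 3 — Parallel Q: Q = R/(ω₀L) = 1450/(1.414e+05·0.005) = 2.051.
Step 4 — Bandwidth: Δω = ω₀/Q = 6.897e+04 rad/s; BW = Δω/(2π) = 1.098e+04 Hz.

(a) f₀ = 2.251e+04 Hz  (b) Q = 2.051  (c) BW = 1.098e+04 Hz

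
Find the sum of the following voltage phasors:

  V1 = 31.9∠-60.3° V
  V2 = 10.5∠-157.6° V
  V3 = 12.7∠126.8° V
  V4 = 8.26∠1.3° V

Step 1 — Convert each phasor to rectangular form:
  V1 = 31.9·(cos(-60.3°) + j·sin(-60.3°)) = 15.81 - j27.71 V
  V2 = 10.5·(cos(-157.6°) + j·sin(-157.6°)) = -9.708 - j4.001 V
  V3 = 12.7·(cos(126.8°) + j·sin(126.8°)) = -7.608 + j10.17 V
  V4 = 8.26·(cos(1.3°) + j·sin(1.3°)) = 8.258 + j0.1874 V
Step 2 — Sum components: V_total = 6.748 - j21.35 V.
Step 3 — Convert to polar: |V_total| = 22.39 V, ∠V_total = -72.5°.

V_total = 22.39∠-72.5° V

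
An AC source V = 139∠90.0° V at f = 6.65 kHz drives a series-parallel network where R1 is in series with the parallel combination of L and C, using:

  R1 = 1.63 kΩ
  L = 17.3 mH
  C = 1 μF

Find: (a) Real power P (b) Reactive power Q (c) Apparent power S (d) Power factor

Step 1 — Angular frequency: ω = 2π·f = 2π·6650 = 4.178e+04 rad/s.
Step 2 — Component impedances:
  R1: Z = R = 1630 Ω
  L: Z = jωL = j·4.178e+04·0.0173 = 0 + j722.8 Ω
  C: Z = 1/(jωC) = -j/(ω·C) = 0 - j23.93 Ω
Step 3 — Parallel branch: L || C = 1/(1/L + 1/C) = 0 - j24.75 Ω.
Step 4 — Series with R1: Z_total = R1 + (L || C) = 1630 - j24.75 Ω = 1630∠-0.9° Ω.
Step 5 — Source phasor: V = 139∠90.0° V = 0 + j139 V.
Step 6 — Current: I = V / Z = -0.001295 + j0.08526 A = 0.08527∠90.9° A.
Step 7 — Complex power: S = V·I* = 11.85 - j0.18 VA.
Step 8 — Real power: P = Re(S) = 11.85 W.
Step 9 — Reactive power: Q = Im(S) = -0.18 VAR.
Step 10 — Apparent power: |S| = 11.85 VA.
Step 11 — Power factor: PF = P/|S| = 0.9999 (leading).

(a) P = 11.85 W  (b) Q = -0.18 VAR  (c) S = 11.85 VA  (d) PF = 0.9999 (leading)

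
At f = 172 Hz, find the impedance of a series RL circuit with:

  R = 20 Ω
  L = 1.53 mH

Step 1 — Angular frequency: ω = 2π·f = 2π·172 = 1081 rad/s.
Step 2 — Component impedances:
  R: Z = R = 20 Ω
  L: Z = jωL = j·1081·0.00153 = 0 + j1.653 Ω
Step 3 — Series combination: Z_total = R + L = 20 + j1.653 Ω = 20.07∠4.7° Ω.

Z = 20 + j1.653 Ω = 20.07∠4.7° Ω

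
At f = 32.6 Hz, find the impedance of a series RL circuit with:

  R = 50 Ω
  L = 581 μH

Step 1 — Angular frequency: ω = 2π·f = 2π·32.6 = 204.8 rad/s.
Step 2 — Component impedances:
  R: Z = R = 50 Ω
  L: Z = jωL = j·204.8·0.000581 = 0 + j0.119 Ω
Step 3 — Series combination: Z_total = R + L = 50 + j0.119 Ω = 50∠0.1° Ω.

Z = 50 + j0.119 Ω = 50∠0.1° Ω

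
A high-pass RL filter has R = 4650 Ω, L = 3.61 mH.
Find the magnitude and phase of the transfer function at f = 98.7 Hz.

Step 1 — Angular frequency: ω = 2π·98.7 = 620.2 rad/s.
Step 2 — Transfer function: H(jω) = jωL/(R + jωL).
Step 3 — Numerator jωL = j·2.239; denominator R + jωL = 4650 + j2.239.
Step 4 — H = 2.318e-07 + j0.0004814.
Step 5 — Magnitude: |H| = 0.0004815 (-66.3 dB); phase: φ = 90.0°.

|H| = 0.0004815 (-66.3 dB), φ = 90.0°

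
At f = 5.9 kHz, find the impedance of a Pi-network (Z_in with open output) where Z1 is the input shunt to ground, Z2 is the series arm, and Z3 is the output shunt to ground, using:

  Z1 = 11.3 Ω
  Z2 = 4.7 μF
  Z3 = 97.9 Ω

Step 1 — Angular frequency: ω = 2π·f = 2π·5900 = 3.707e+04 rad/s.
Step 2 — Component impedances:
  Z1: Z = R = 11.3 Ω
  Z2: Z = 1/(jωC) = -j/(ω·C) = 0 - j5.739 Ω
  Z3: Z = R = 97.9 Ω
Step 3 — With open output, the series arm Z2 and the output shunt Z3 appear in series to ground: Z2 + Z3 = 97.9 - j5.739 Ω.
Step 4 — Parallel with input shunt Z1: Z_in = Z1 || (Z2 + Z3) = 10.13 - j0.06129 Ω = 10.13∠-0.3° Ω.

Z = 10.13 - j0.06129 Ω = 10.13∠-0.3° Ω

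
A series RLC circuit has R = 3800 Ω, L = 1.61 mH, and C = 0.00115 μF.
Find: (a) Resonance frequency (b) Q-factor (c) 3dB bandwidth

Step 1 — Resonance condition Im(Z)=0 gives ω₀ = 1/√(LC).
Step 2 — ω₀ = 1/√(0.00161·1.15e-09) = 7.349e+05 rad/s.
Step 3 — f₀ = ω₀/(2π) = 1.17e+05 Hz.
Step 4 — Series Q: Q = ω₀L/R = 7.349e+05·0.00161/3800 = 0.3114.
Step 5 — 3dB bandwidth: Δω = ω₀/Q = 2.36e+06 rad/s; BW = Δω/(2π) = 3.756e+05 Hz.

(a) f₀ = 1.17e+05 Hz  (b) Q = 0.3114  (c) BW = 3.756e+05 Hz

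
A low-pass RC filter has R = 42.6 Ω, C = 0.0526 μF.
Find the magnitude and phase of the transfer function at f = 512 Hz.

Step 1 — Angular frequency: ω = 2π·512 = 3217 rad/s.
Step 2 — Transfer function: H(jω) = 1/(1 + jωRC).
Step 3 — Denominator: 1 + jωRC = 1 + j·3217·42.6·5.26e-08 = 1 + j0.007209.
Step 4 — H = 0.9999 - j0.007208.
Step 5 — Magnitude: |H| = 1 (-0.0 dB); phase: φ = -0.4°.

|H| = 1 (-0.0 dB), φ = -0.4°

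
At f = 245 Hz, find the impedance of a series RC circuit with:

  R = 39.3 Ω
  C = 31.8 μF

Step 1 — Angular frequency: ω = 2π·f = 2π·245 = 1539 rad/s.
Step 2 — Component impedances:
  R: Z = R = 39.3 Ω
  C: Z = 1/(jωC) = -j/(ω·C) = 0 - j20.43 Ω
Step 3 — Series combination: Z_total = R + C = 39.3 - j20.43 Ω = 44.29∠-27.5° Ω.

Z = 39.3 - j20.43 Ω = 44.29∠-27.5° Ω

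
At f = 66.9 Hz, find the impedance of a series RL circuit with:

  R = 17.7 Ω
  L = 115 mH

Step 1 — Angular frequency: ω = 2π·f = 2π·66.9 = 420.3 rad/s.
Step 2 — Component impedances:
  R: Z = R = 17.7 Ω
  L: Z = jωL = j·420.3·0.115 = 0 + j48.34 Ω
Step 3 — Series combination: Z_total = R + L = 17.7 + j48.34 Ω = 51.48∠69.9° Ω.

Z = 17.7 + j48.34 Ω = 51.48∠69.9° Ω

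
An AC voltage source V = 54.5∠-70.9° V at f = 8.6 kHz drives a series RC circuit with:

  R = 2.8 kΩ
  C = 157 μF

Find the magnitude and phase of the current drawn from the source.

Step 1 — Angular frequency: ω = 2π·f = 2π·8600 = 5.404e+04 rad/s.
Step 2 — Component impedances:
  R: Z = R = 2800 Ω
  C: Z = 1/(jωC) = -j/(ω·C) = 0 - j0.1179 Ω
Step 3 — Series combination: Z_total = R + C = 2800 - j0.1179 Ω = 2800∠-0.0° Ω.
Step 4 — Source phasor: V = 54.5∠-70.9° V = 17.83 - j51.5 V.
Step 5 — Ohm's law: I = V / Z_total = (17.83 - j51.5) / (2800 - j0.1179) = 0.00637 - j0.01839 A.
Step 6 — Convert to polar: |I| = 0.01946 A, ∠I = -70.9°.

I = 0.01946∠-70.9° A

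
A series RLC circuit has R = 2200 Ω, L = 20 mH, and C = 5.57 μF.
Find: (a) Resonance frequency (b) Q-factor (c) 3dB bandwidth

Step 1 — Resonance: ω₀ = 1/√(LC) = 1/√(0.02·5.57e-06) = 2996 rad/s.
Step 2 — f₀ = ω₀/(2π) = 476.8 Hz.
Step 3 — Series Q: Q = ω₀L/R = 2996·0.02/2200 = 0.02724.
Step 4 — Bandwidth: Δω = ω₀/Q = 1.1e+05 rad/s; BW = Δω/(2π) = 1.751e+04 Hz.

(a) f₀ = 476.8 Hz  (b) Q = 0.02724  (c) BW = 1.751e+04 Hz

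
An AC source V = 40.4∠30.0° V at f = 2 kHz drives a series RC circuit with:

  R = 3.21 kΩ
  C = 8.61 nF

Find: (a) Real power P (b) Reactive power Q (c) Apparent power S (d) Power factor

Step 1 — Angular frequency: ω = 2π·f = 2π·2000 = 1.257e+04 rad/s.
Step 2 — Component impedances:
  R: Z = R = 3210 Ω
  C: Z = 1/(jωC) = -j/(ω·C) = 0 - j9242 Ω
Step 3 — Series combination: Z_total = R + C = 3210 - j9242 Ω = 9784∠-70.8° Ω.
Step 4 — Source phasor: V = 40.4∠30.0° V = 34.99 + j20.2 V.
Step 5 — Current: I = V / Z = -0.0007771 + j0.004055 A = 0.004129∠100.8° A.
Step 6 — Complex power: S = V·I* = 0.05473 - j0.1576 VA.
Step 7 — Real power: P = Re(S) = 0.05473 W.
Step 8 — Reactive power: Q = Im(S) = -0.1576 VAR.
Step 9 — Apparent power: |S| = 0.1668 VA.
Step 10 — Power factor: PF = P/|S| = 0.3281 (leading).

(a) P = 0.05473 W  (b) Q = -0.1576 VAR  (c) S = 0.1668 VA  (d) PF = 0.3281 (leading)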